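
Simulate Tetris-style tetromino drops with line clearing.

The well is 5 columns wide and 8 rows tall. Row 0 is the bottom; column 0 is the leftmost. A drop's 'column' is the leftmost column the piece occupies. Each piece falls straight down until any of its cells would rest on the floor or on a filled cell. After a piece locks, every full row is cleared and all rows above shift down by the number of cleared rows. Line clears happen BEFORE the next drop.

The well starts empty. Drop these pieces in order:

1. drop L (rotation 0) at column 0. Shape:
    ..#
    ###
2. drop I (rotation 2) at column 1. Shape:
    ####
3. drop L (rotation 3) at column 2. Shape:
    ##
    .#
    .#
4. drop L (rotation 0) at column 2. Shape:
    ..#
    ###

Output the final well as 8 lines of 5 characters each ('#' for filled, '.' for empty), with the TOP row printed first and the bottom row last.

Drop 1: L rot0 at col 0 lands with bottom-row=0; cleared 0 line(s) (total 0); column heights now [1 1 2 0 0], max=2
Drop 2: I rot2 at col 1 lands with bottom-row=2; cleared 0 line(s) (total 0); column heights now [1 3 3 3 3], max=3
Drop 3: L rot3 at col 2 lands with bottom-row=3; cleared 0 line(s) (total 0); column heights now [1 3 6 6 3], max=6
Drop 4: L rot0 at col 2 lands with bottom-row=6; cleared 0 line(s) (total 0); column heights now [1 3 7 7 8], max=8

Answer: ....#
..###
..##.
...#.
...#.
.####
..#..
###..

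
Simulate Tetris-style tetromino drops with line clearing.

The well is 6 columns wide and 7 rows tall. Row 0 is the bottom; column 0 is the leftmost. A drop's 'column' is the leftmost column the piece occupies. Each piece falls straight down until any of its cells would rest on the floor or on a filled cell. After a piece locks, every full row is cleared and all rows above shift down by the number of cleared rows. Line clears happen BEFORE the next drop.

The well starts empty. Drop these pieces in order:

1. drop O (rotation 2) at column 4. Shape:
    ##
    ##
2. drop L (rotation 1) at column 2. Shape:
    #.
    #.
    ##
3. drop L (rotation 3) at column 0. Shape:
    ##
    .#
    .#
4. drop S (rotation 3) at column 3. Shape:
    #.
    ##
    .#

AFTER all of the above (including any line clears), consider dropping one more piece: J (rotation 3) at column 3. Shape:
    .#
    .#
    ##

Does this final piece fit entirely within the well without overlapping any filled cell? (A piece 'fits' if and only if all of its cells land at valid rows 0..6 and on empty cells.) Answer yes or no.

Answer: no

Derivation:
Drop 1: O rot2 at col 4 lands with bottom-row=0; cleared 0 line(s) (total 0); column heights now [0 0 0 0 2 2], max=2
Drop 2: L rot1 at col 2 lands with bottom-row=0; cleared 0 line(s) (total 0); column heights now [0 0 3 1 2 2], max=3
Drop 3: L rot3 at col 0 lands with bottom-row=0; cleared 0 line(s) (total 0); column heights now [3 3 3 1 2 2], max=3
Drop 4: S rot3 at col 3 lands with bottom-row=2; cleared 0 line(s) (total 0); column heights now [3 3 3 5 4 2], max=5
Test piece J rot3 at col 3 (width 2): heights before test = [3 3 3 5 4 2]; fits = False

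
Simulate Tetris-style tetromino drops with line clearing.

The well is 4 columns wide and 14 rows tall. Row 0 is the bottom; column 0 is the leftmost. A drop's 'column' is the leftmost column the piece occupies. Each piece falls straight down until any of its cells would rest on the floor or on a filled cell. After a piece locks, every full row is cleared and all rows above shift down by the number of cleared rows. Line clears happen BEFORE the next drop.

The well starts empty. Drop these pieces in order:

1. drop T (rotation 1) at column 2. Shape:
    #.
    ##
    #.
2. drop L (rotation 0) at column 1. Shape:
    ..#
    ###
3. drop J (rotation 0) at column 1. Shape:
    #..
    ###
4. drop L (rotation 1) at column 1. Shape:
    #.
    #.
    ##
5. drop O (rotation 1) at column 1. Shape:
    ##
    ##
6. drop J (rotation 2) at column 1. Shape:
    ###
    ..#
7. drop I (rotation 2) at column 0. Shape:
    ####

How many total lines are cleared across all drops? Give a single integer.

Answer: 1

Derivation:
Drop 1: T rot1 at col 2 lands with bottom-row=0; cleared 0 line(s) (total 0); column heights now [0 0 3 2], max=3
Drop 2: L rot0 at col 1 lands with bottom-row=3; cleared 0 line(s) (total 0); column heights now [0 4 4 5], max=5
Drop 3: J rot0 at col 1 lands with bottom-row=5; cleared 0 line(s) (total 0); column heights now [0 7 6 6], max=7
Drop 4: L rot1 at col 1 lands with bottom-row=7; cleared 0 line(s) (total 0); column heights now [0 10 8 6], max=10
Drop 5: O rot1 at col 1 lands with bottom-row=10; cleared 0 line(s) (total 0); column heights now [0 12 12 6], max=12
Drop 6: J rot2 at col 1 lands with bottom-row=11; cleared 0 line(s) (total 0); column heights now [0 13 13 13], max=13
Drop 7: I rot2 at col 0 lands with bottom-row=13; cleared 1 line(s) (total 1); column heights now [0 13 13 13], max=13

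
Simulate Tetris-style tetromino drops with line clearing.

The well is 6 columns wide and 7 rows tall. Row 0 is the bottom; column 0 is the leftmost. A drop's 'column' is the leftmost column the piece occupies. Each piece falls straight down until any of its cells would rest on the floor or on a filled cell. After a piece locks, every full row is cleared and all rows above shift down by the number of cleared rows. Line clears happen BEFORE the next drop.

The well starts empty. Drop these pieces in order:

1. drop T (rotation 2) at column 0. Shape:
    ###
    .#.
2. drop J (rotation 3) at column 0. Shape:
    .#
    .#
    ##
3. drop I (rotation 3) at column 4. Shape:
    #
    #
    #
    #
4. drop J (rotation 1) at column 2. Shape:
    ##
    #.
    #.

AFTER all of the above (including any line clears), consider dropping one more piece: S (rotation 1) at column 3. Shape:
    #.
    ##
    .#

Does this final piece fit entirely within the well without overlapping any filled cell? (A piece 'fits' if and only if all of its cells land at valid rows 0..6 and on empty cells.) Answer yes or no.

Drop 1: T rot2 at col 0 lands with bottom-row=0; cleared 0 line(s) (total 0); column heights now [2 2 2 0 0 0], max=2
Drop 2: J rot3 at col 0 lands with bottom-row=2; cleared 0 line(s) (total 0); column heights now [3 5 2 0 0 0], max=5
Drop 3: I rot3 at col 4 lands with bottom-row=0; cleared 0 line(s) (total 0); column heights now [3 5 2 0 4 0], max=5
Drop 4: J rot1 at col 2 lands with bottom-row=2; cleared 0 line(s) (total 0); column heights now [3 5 5 5 4 0], max=5
Test piece S rot1 at col 3 (width 2): heights before test = [3 5 5 5 4 0]; fits = True

Answer: yes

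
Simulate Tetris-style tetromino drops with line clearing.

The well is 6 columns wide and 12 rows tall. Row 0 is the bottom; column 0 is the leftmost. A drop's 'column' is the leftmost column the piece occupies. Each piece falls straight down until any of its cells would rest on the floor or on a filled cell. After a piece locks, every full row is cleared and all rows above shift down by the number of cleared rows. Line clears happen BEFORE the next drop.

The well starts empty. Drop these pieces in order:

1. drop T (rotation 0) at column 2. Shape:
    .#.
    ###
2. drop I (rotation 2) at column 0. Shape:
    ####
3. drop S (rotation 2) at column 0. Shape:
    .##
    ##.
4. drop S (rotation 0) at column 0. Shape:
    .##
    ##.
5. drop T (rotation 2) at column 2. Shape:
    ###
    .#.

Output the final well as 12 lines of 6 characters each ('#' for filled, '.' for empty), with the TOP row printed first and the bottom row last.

Drop 1: T rot0 at col 2 lands with bottom-row=0; cleared 0 line(s) (total 0); column heights now [0 0 1 2 1 0], max=2
Drop 2: I rot2 at col 0 lands with bottom-row=2; cleared 0 line(s) (total 0); column heights now [3 3 3 3 1 0], max=3
Drop 3: S rot2 at col 0 lands with bottom-row=3; cleared 0 line(s) (total 0); column heights now [4 5 5 3 1 0], max=5
Drop 4: S rot0 at col 0 lands with bottom-row=5; cleared 0 line(s) (total 0); column heights now [6 7 7 3 1 0], max=7
Drop 5: T rot2 at col 2 lands with bottom-row=6; cleared 0 line(s) (total 0); column heights now [6 7 8 8 8 0], max=8

Answer: ......
......
......
......
..###.
.###..
##....
.##...
##....
####..
...#..
..###.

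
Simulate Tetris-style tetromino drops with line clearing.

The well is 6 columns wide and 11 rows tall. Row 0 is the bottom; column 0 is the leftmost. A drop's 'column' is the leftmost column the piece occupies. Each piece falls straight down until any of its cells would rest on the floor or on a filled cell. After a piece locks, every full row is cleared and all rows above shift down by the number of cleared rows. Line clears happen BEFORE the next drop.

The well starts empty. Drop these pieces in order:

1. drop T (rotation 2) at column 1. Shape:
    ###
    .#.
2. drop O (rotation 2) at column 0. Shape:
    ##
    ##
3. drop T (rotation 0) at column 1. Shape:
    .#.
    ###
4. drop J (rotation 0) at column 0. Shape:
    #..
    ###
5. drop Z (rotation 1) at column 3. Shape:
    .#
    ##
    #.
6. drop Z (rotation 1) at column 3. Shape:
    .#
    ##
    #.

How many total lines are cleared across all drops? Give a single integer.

Answer: 0

Derivation:
Drop 1: T rot2 at col 1 lands with bottom-row=0; cleared 0 line(s) (total 0); column heights now [0 2 2 2 0 0], max=2
Drop 2: O rot2 at col 0 lands with bottom-row=2; cleared 0 line(s) (total 0); column heights now [4 4 2 2 0 0], max=4
Drop 3: T rot0 at col 1 lands with bottom-row=4; cleared 0 line(s) (total 0); column heights now [4 5 6 5 0 0], max=6
Drop 4: J rot0 at col 0 lands with bottom-row=6; cleared 0 line(s) (total 0); column heights now [8 7 7 5 0 0], max=8
Drop 5: Z rot1 at col 3 lands with bottom-row=5; cleared 0 line(s) (total 0); column heights now [8 7 7 7 8 0], max=8
Drop 6: Z rot1 at col 3 lands with bottom-row=7; cleared 0 line(s) (total 0); column heights now [8 7 7 9 10 0], max=10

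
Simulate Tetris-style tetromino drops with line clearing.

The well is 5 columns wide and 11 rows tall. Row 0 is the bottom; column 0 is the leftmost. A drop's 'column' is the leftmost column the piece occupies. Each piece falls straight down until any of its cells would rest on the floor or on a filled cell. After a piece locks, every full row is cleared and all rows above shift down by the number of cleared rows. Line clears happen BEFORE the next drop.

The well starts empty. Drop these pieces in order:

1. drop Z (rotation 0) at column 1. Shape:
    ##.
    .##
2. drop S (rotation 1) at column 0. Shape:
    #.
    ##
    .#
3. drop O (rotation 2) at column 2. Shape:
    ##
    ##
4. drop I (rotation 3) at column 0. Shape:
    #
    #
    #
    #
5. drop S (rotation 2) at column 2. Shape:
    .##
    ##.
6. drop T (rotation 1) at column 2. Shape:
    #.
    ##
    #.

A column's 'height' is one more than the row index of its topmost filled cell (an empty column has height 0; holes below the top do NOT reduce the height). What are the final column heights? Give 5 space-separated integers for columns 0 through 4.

Drop 1: Z rot0 at col 1 lands with bottom-row=0; cleared 0 line(s) (total 0); column heights now [0 2 2 1 0], max=2
Drop 2: S rot1 at col 0 lands with bottom-row=2; cleared 0 line(s) (total 0); column heights now [5 4 2 1 0], max=5
Drop 3: O rot2 at col 2 lands with bottom-row=2; cleared 0 line(s) (total 0); column heights now [5 4 4 4 0], max=5
Drop 4: I rot3 at col 0 lands with bottom-row=5; cleared 0 line(s) (total 0); column heights now [9 4 4 4 0], max=9
Drop 5: S rot2 at col 2 lands with bottom-row=4; cleared 0 line(s) (total 0); column heights now [9 4 5 6 6], max=9
Drop 6: T rot1 at col 2 lands with bottom-row=5; cleared 0 line(s) (total 0); column heights now [9 4 8 7 6], max=9

Answer: 9 4 8 7 6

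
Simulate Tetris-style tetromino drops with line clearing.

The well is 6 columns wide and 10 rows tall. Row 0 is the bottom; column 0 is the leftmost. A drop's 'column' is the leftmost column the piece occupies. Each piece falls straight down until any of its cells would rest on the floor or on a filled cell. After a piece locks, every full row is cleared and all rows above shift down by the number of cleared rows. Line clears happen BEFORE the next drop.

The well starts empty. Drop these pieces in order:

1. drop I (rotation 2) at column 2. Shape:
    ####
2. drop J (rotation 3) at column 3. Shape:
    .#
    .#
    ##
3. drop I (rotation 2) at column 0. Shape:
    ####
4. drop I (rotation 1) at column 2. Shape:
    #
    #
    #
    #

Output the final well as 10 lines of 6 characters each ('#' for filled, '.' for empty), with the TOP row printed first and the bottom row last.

Drop 1: I rot2 at col 2 lands with bottom-row=0; cleared 0 line(s) (total 0); column heights now [0 0 1 1 1 1], max=1
Drop 2: J rot3 at col 3 lands with bottom-row=1; cleared 0 line(s) (total 0); column heights now [0 0 1 2 4 1], max=4
Drop 3: I rot2 at col 0 lands with bottom-row=2; cleared 0 line(s) (total 0); column heights now [3 3 3 3 4 1], max=4
Drop 4: I rot1 at col 2 lands with bottom-row=3; cleared 0 line(s) (total 0); column heights now [3 3 7 3 4 1], max=7

Answer: ......
......
......
..#...
..#...
..#...
..#.#.
#####.
...##.
..####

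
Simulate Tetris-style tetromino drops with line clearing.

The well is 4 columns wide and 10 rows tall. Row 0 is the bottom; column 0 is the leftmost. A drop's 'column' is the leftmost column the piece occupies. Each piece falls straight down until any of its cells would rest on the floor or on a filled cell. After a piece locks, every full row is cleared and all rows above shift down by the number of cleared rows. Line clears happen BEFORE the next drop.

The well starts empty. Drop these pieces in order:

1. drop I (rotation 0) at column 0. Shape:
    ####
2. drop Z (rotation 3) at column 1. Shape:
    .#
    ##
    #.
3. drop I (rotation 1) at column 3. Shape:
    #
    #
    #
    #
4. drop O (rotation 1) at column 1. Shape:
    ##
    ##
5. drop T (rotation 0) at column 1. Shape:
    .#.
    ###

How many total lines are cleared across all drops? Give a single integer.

Drop 1: I rot0 at col 0 lands with bottom-row=0; cleared 1 line(s) (total 1); column heights now [0 0 0 0], max=0
Drop 2: Z rot3 at col 1 lands with bottom-row=0; cleared 0 line(s) (total 1); column heights now [0 2 3 0], max=3
Drop 3: I rot1 at col 3 lands with bottom-row=0; cleared 0 line(s) (total 1); column heights now [0 2 3 4], max=4
Drop 4: O rot1 at col 1 lands with bottom-row=3; cleared 0 line(s) (total 1); column heights now [0 5 5 4], max=5
Drop 5: T rot0 at col 1 lands with bottom-row=5; cleared 0 line(s) (total 1); column heights now [0 6 7 6], max=7

Answer: 1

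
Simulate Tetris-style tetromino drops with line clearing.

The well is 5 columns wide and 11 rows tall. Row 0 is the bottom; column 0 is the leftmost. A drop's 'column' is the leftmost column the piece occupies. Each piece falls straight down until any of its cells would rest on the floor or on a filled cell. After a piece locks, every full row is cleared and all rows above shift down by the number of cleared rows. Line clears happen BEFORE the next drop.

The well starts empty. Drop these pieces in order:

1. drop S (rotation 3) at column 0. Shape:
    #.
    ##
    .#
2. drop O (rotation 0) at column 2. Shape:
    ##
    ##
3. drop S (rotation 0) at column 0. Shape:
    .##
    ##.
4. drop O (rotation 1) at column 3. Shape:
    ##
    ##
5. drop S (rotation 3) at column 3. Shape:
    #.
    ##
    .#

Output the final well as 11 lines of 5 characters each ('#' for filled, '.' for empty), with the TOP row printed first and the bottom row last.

Answer: .....
.....
.....
.....
...#.
...##
.##.#
##.##
#..##
####.
.###.

Derivation:
Drop 1: S rot3 at col 0 lands with bottom-row=0; cleared 0 line(s) (total 0); column heights now [3 2 0 0 0], max=3
Drop 2: O rot0 at col 2 lands with bottom-row=0; cleared 0 line(s) (total 0); column heights now [3 2 2 2 0], max=3
Drop 3: S rot0 at col 0 lands with bottom-row=3; cleared 0 line(s) (total 0); column heights now [4 5 5 2 0], max=5
Drop 4: O rot1 at col 3 lands with bottom-row=2; cleared 0 line(s) (total 0); column heights now [4 5 5 4 4], max=5
Drop 5: S rot3 at col 3 lands with bottom-row=4; cleared 0 line(s) (total 0); column heights now [4 5 5 7 6], max=7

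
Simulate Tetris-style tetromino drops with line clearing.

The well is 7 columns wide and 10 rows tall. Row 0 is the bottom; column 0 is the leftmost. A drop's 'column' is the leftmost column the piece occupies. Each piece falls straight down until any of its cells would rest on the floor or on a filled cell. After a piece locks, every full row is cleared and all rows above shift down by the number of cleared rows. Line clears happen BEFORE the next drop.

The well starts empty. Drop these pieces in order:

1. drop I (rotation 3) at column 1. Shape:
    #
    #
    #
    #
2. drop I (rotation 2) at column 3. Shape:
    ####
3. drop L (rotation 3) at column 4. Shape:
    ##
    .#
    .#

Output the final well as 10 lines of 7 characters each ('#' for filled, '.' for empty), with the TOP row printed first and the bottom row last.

Drop 1: I rot3 at col 1 lands with bottom-row=0; cleared 0 line(s) (total 0); column heights now [0 4 0 0 0 0 0], max=4
Drop 2: I rot2 at col 3 lands with bottom-row=0; cleared 0 line(s) (total 0); column heights now [0 4 0 1 1 1 1], max=4
Drop 3: L rot3 at col 4 lands with bottom-row=1; cleared 0 line(s) (total 0); column heights now [0 4 0 1 4 4 1], max=4

Answer: .......
.......
.......
.......
.......
.......
.#..##.
.#...#.
.#...#.
.#.####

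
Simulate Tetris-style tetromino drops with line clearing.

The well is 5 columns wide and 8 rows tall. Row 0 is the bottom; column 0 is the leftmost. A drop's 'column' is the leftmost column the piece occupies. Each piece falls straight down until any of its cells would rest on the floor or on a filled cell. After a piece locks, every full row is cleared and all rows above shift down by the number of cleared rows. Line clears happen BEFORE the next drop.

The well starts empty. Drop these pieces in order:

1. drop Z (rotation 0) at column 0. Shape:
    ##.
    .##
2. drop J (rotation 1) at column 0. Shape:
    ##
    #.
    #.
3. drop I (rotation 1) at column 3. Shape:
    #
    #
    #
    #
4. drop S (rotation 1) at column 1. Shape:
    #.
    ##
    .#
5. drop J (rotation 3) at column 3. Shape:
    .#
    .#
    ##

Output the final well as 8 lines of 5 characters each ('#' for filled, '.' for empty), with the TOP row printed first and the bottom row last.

Answer: .....
.....
.#..#
.##.#
#..#.
#..#.
##.#.
.###.

Derivation:
Drop 1: Z rot0 at col 0 lands with bottom-row=0; cleared 0 line(s) (total 0); column heights now [2 2 1 0 0], max=2
Drop 2: J rot1 at col 0 lands with bottom-row=2; cleared 0 line(s) (total 0); column heights now [5 5 1 0 0], max=5
Drop 3: I rot1 at col 3 lands with bottom-row=0; cleared 0 line(s) (total 0); column heights now [5 5 1 4 0], max=5
Drop 4: S rot1 at col 1 lands with bottom-row=4; cleared 0 line(s) (total 0); column heights now [5 7 6 4 0], max=7
Drop 5: J rot3 at col 3 lands with bottom-row=4; cleared 1 line(s) (total 1); column heights now [4 6 5 4 6], max=6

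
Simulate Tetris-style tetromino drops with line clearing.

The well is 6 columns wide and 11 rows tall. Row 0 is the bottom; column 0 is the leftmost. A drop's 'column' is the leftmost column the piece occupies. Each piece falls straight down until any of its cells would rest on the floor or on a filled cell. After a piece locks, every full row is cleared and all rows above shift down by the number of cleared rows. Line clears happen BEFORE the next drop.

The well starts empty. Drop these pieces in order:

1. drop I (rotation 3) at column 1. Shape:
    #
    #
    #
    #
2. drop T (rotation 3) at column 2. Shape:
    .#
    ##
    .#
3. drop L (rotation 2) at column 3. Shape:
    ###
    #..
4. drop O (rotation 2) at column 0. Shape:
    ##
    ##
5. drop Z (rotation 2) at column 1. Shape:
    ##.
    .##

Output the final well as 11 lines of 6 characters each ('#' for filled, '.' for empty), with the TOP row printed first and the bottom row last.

Answer: ......
......
......
......
.##...
####..
##.###
.#.#..
.#.#..
.###..
.#.#..

Derivation:
Drop 1: I rot3 at col 1 lands with bottom-row=0; cleared 0 line(s) (total 0); column heights now [0 4 0 0 0 0], max=4
Drop 2: T rot3 at col 2 lands with bottom-row=0; cleared 0 line(s) (total 0); column heights now [0 4 2 3 0 0], max=4
Drop 3: L rot2 at col 3 lands with bottom-row=3; cleared 0 line(s) (total 0); column heights now [0 4 2 5 5 5], max=5
Drop 4: O rot2 at col 0 lands with bottom-row=4; cleared 0 line(s) (total 0); column heights now [6 6 2 5 5 5], max=6
Drop 5: Z rot2 at col 1 lands with bottom-row=5; cleared 0 line(s) (total 0); column heights now [6 7 7 6 5 5], max=7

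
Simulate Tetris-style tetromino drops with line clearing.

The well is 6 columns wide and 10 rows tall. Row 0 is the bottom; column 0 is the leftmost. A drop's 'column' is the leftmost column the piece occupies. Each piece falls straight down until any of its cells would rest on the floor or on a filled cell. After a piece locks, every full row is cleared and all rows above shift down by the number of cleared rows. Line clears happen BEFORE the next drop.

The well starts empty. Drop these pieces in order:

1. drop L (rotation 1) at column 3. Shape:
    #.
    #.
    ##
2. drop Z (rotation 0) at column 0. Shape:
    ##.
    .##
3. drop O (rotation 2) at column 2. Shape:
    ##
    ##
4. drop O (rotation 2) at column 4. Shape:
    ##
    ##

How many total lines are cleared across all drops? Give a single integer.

Answer: 0

Derivation:
Drop 1: L rot1 at col 3 lands with bottom-row=0; cleared 0 line(s) (total 0); column heights now [0 0 0 3 1 0], max=3
Drop 2: Z rot0 at col 0 lands with bottom-row=0; cleared 0 line(s) (total 0); column heights now [2 2 1 3 1 0], max=3
Drop 3: O rot2 at col 2 lands with bottom-row=3; cleared 0 line(s) (total 0); column heights now [2 2 5 5 1 0], max=5
Drop 4: O rot2 at col 4 lands with bottom-row=1; cleared 0 line(s) (total 0); column heights now [2 2 5 5 3 3], max=5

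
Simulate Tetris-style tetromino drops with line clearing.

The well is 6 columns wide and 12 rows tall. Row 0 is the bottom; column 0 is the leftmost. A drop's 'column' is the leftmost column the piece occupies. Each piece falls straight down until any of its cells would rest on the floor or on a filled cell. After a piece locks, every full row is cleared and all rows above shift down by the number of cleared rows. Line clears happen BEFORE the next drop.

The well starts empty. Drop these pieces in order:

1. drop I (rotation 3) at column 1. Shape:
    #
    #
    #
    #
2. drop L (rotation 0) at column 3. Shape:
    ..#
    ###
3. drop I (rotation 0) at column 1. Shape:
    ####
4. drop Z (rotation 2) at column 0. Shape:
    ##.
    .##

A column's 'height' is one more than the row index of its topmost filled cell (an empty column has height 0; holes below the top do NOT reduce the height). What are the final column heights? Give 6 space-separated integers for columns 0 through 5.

Answer: 7 7 6 5 5 2

Derivation:
Drop 1: I rot3 at col 1 lands with bottom-row=0; cleared 0 line(s) (total 0); column heights now [0 4 0 0 0 0], max=4
Drop 2: L rot0 at col 3 lands with bottom-row=0; cleared 0 line(s) (total 0); column heights now [0 4 0 1 1 2], max=4
Drop 3: I rot0 at col 1 lands with bottom-row=4; cleared 0 line(s) (total 0); column heights now [0 5 5 5 5 2], max=5
Drop 4: Z rot2 at col 0 lands with bottom-row=5; cleared 0 line(s) (total 0); column heights now [7 7 6 5 5 2], max=7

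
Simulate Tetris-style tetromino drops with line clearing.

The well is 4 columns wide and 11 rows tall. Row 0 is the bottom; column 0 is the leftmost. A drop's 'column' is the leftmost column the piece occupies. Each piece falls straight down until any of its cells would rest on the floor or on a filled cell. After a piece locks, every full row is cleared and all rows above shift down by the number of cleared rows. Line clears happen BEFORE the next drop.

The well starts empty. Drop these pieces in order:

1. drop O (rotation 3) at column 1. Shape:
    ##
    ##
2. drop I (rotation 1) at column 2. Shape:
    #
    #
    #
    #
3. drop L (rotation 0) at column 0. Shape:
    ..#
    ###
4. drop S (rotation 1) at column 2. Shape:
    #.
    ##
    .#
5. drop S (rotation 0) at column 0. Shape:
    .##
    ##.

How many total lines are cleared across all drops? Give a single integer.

Answer: 0

Derivation:
Drop 1: O rot3 at col 1 lands with bottom-row=0; cleared 0 line(s) (total 0); column heights now [0 2 2 0], max=2
Drop 2: I rot1 at col 2 lands with bottom-row=2; cleared 0 line(s) (total 0); column heights now [0 2 6 0], max=6
Drop 3: L rot0 at col 0 lands with bottom-row=6; cleared 0 line(s) (total 0); column heights now [7 7 8 0], max=8
Drop 4: S rot1 at col 2 lands with bottom-row=7; cleared 0 line(s) (total 0); column heights now [7 7 10 9], max=10
Drop 5: S rot0 at col 0 lands with bottom-row=9; cleared 0 line(s) (total 0); column heights now [10 11 11 9], max=11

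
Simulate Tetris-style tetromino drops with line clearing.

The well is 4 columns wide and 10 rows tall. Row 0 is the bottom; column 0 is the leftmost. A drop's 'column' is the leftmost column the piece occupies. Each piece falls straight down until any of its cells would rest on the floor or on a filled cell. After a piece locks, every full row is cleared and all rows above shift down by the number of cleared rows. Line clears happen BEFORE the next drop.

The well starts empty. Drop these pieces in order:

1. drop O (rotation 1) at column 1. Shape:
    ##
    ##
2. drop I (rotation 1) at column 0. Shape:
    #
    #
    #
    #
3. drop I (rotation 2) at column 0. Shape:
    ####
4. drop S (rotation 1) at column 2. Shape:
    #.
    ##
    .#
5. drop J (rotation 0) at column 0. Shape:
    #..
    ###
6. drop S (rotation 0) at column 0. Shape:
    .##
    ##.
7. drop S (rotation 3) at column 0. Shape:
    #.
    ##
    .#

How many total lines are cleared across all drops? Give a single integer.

Drop 1: O rot1 at col 1 lands with bottom-row=0; cleared 0 line(s) (total 0); column heights now [0 2 2 0], max=2
Drop 2: I rot1 at col 0 lands with bottom-row=0; cleared 0 line(s) (total 0); column heights now [4 2 2 0], max=4
Drop 3: I rot2 at col 0 lands with bottom-row=4; cleared 1 line(s) (total 1); column heights now [4 2 2 0], max=4
Drop 4: S rot1 at col 2 lands with bottom-row=1; cleared 1 line(s) (total 2); column heights now [3 1 3 2], max=3
Drop 5: J rot0 at col 0 lands with bottom-row=3; cleared 0 line(s) (total 2); column heights now [5 4 4 2], max=5
Drop 6: S rot0 at col 0 lands with bottom-row=5; cleared 0 line(s) (total 2); column heights now [6 7 7 2], max=7
Drop 7: S rot3 at col 0 lands with bottom-row=7; cleared 0 line(s) (total 2); column heights now [10 9 7 2], max=10

Answer: 2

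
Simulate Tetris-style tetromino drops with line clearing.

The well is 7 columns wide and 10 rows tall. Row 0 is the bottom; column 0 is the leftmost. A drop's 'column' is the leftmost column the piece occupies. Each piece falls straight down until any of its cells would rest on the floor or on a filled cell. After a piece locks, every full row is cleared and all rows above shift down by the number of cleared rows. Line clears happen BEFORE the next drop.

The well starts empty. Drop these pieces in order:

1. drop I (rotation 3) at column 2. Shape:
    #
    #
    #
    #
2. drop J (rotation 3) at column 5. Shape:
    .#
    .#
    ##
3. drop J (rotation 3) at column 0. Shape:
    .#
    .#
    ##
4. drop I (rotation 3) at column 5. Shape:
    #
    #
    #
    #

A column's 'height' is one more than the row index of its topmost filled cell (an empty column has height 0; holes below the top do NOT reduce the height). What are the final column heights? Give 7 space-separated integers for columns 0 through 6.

Answer: 1 3 4 0 0 5 3

Derivation:
Drop 1: I rot3 at col 2 lands with bottom-row=0; cleared 0 line(s) (total 0); column heights now [0 0 4 0 0 0 0], max=4
Drop 2: J rot3 at col 5 lands with bottom-row=0; cleared 0 line(s) (total 0); column heights now [0 0 4 0 0 1 3], max=4
Drop 3: J rot3 at col 0 lands with bottom-row=0; cleared 0 line(s) (total 0); column heights now [1 3 4 0 0 1 3], max=4
Drop 4: I rot3 at col 5 lands with bottom-row=1; cleared 0 line(s) (total 0); column heights now [1 3 4 0 0 5 3], max=5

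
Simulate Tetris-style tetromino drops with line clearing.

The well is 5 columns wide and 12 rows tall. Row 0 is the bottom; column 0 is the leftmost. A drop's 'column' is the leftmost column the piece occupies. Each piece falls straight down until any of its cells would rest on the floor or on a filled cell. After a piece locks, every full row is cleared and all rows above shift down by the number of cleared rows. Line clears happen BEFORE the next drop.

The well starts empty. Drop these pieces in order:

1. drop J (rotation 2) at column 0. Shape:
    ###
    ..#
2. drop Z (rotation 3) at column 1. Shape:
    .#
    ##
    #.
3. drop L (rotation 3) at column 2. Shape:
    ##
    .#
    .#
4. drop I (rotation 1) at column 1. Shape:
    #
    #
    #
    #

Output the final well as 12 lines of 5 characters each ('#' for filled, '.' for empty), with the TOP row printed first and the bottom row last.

Drop 1: J rot2 at col 0 lands with bottom-row=0; cleared 0 line(s) (total 0); column heights now [2 2 2 0 0], max=2
Drop 2: Z rot3 at col 1 lands with bottom-row=2; cleared 0 line(s) (total 0); column heights now [2 4 5 0 0], max=5
Drop 3: L rot3 at col 2 lands with bottom-row=3; cleared 0 line(s) (total 0); column heights now [2 4 6 6 0], max=6
Drop 4: I rot1 at col 1 lands with bottom-row=4; cleared 0 line(s) (total 0); column heights now [2 8 6 6 0], max=8

Answer: .....
.....
.....
.....
.#...
.#...
.###.
.###.
.###.
.#...
###..
..#..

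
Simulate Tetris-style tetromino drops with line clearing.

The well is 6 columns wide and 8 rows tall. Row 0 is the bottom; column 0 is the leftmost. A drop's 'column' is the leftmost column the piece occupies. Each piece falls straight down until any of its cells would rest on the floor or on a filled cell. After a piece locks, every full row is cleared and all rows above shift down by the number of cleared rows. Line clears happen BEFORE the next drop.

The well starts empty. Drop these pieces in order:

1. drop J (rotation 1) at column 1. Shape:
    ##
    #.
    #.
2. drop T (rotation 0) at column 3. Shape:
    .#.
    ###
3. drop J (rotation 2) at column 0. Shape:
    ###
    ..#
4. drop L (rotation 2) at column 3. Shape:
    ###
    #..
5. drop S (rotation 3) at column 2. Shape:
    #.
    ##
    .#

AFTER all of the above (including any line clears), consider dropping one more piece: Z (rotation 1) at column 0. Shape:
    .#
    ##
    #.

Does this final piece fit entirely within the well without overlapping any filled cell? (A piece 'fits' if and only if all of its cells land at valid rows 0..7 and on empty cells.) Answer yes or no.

Drop 1: J rot1 at col 1 lands with bottom-row=0; cleared 0 line(s) (total 0); column heights now [0 3 3 0 0 0], max=3
Drop 2: T rot0 at col 3 lands with bottom-row=0; cleared 0 line(s) (total 0); column heights now [0 3 3 1 2 1], max=3
Drop 3: J rot2 at col 0 lands with bottom-row=3; cleared 0 line(s) (total 0); column heights now [5 5 5 1 2 1], max=5
Drop 4: L rot2 at col 3 lands with bottom-row=1; cleared 0 line(s) (total 0); column heights now [5 5 5 3 3 3], max=5
Drop 5: S rot3 at col 2 lands with bottom-row=4; cleared 0 line(s) (total 0); column heights now [5 5 7 6 3 3], max=7
Test piece Z rot1 at col 0 (width 2): heights before test = [5 5 7 6 3 3]; fits = True

Answer: yes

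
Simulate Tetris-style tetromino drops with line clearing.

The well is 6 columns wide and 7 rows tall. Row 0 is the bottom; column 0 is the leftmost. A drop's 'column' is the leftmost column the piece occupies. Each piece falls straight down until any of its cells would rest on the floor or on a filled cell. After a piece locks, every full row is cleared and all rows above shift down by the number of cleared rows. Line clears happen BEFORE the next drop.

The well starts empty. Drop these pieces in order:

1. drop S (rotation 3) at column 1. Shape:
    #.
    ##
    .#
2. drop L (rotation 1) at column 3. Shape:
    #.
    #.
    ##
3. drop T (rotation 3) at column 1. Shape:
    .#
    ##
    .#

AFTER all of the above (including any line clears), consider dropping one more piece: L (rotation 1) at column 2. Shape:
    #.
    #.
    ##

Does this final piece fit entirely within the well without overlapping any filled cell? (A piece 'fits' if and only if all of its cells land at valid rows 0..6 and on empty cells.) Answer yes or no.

Answer: no

Derivation:
Drop 1: S rot3 at col 1 lands with bottom-row=0; cleared 0 line(s) (total 0); column heights now [0 3 2 0 0 0], max=3
Drop 2: L rot1 at col 3 lands with bottom-row=0; cleared 0 line(s) (total 0); column heights now [0 3 2 3 1 0], max=3
Drop 3: T rot3 at col 1 lands with bottom-row=2; cleared 0 line(s) (total 0); column heights now [0 4 5 3 1 0], max=5
Test piece L rot1 at col 2 (width 2): heights before test = [0 4 5 3 1 0]; fits = False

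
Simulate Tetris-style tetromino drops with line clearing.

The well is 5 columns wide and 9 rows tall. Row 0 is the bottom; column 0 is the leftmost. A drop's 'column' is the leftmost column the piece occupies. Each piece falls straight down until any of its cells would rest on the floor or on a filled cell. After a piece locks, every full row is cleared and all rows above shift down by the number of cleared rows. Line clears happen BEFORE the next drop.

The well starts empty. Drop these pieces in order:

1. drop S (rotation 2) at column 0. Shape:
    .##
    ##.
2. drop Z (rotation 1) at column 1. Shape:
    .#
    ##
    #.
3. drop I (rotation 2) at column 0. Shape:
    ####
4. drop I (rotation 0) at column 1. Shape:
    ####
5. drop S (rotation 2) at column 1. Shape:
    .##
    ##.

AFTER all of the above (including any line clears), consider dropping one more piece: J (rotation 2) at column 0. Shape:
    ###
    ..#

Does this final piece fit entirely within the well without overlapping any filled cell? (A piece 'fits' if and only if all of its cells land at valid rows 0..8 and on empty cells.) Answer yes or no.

Answer: no

Derivation:
Drop 1: S rot2 at col 0 lands with bottom-row=0; cleared 0 line(s) (total 0); column heights now [1 2 2 0 0], max=2
Drop 2: Z rot1 at col 1 lands with bottom-row=2; cleared 0 line(s) (total 0); column heights now [1 4 5 0 0], max=5
Drop 3: I rot2 at col 0 lands with bottom-row=5; cleared 0 line(s) (total 0); column heights now [6 6 6 6 0], max=6
Drop 4: I rot0 at col 1 lands with bottom-row=6; cleared 0 line(s) (total 0); column heights now [6 7 7 7 7], max=7
Drop 5: S rot2 at col 1 lands with bottom-row=7; cleared 0 line(s) (total 0); column heights now [6 8 9 9 7], max=9
Test piece J rot2 at col 0 (width 3): heights before test = [6 8 9 9 7]; fits = False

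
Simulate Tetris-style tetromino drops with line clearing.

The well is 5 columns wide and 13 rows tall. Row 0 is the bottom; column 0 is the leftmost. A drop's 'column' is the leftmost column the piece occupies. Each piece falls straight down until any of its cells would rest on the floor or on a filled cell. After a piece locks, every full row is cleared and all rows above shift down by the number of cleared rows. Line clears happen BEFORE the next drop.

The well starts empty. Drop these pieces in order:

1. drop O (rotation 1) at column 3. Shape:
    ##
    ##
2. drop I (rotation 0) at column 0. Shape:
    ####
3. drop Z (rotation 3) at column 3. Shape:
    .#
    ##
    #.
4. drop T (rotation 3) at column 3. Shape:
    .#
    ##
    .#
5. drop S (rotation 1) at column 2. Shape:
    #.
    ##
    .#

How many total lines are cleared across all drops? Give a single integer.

Drop 1: O rot1 at col 3 lands with bottom-row=0; cleared 0 line(s) (total 0); column heights now [0 0 0 2 2], max=2
Drop 2: I rot0 at col 0 lands with bottom-row=2; cleared 0 line(s) (total 0); column heights now [3 3 3 3 2], max=3
Drop 3: Z rot3 at col 3 lands with bottom-row=3; cleared 0 line(s) (total 0); column heights now [3 3 3 5 6], max=6
Drop 4: T rot3 at col 3 lands with bottom-row=6; cleared 0 line(s) (total 0); column heights now [3 3 3 8 9], max=9
Drop 5: S rot1 at col 2 lands with bottom-row=8; cleared 0 line(s) (total 0); column heights now [3 3 11 10 9], max=11

Answer: 0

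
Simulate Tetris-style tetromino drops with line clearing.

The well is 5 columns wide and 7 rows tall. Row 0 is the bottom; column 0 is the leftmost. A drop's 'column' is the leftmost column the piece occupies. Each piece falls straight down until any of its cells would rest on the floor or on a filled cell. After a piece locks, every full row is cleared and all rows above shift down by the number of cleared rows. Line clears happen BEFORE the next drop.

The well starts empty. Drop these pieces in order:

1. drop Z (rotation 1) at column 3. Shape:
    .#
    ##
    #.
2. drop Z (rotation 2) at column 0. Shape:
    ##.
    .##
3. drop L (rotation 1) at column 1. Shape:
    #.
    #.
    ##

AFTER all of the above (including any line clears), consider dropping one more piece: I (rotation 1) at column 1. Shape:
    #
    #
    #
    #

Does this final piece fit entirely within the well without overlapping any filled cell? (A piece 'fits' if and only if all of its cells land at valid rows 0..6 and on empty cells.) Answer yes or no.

Answer: no

Derivation:
Drop 1: Z rot1 at col 3 lands with bottom-row=0; cleared 0 line(s) (total 0); column heights now [0 0 0 2 3], max=3
Drop 2: Z rot2 at col 0 lands with bottom-row=0; cleared 0 line(s) (total 0); column heights now [2 2 1 2 3], max=3
Drop 3: L rot1 at col 1 lands with bottom-row=2; cleared 0 line(s) (total 0); column heights now [2 5 3 2 3], max=5
Test piece I rot1 at col 1 (width 1): heights before test = [2 5 3 2 3]; fits = False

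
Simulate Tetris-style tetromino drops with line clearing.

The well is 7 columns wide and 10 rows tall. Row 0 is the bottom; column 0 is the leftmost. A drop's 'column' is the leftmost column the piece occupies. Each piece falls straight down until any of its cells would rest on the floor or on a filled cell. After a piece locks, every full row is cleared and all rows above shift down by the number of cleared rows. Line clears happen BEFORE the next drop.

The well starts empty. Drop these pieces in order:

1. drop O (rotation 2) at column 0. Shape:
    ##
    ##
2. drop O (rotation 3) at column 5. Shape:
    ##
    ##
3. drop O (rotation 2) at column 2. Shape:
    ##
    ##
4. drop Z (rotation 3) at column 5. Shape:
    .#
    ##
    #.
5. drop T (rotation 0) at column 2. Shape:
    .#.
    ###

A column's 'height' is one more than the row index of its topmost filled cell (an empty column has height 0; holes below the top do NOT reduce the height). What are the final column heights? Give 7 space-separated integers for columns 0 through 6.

Answer: 2 2 3 4 3 4 5

Derivation:
Drop 1: O rot2 at col 0 lands with bottom-row=0; cleared 0 line(s) (total 0); column heights now [2 2 0 0 0 0 0], max=2
Drop 2: O rot3 at col 5 lands with bottom-row=0; cleared 0 line(s) (total 0); column heights now [2 2 0 0 0 2 2], max=2
Drop 3: O rot2 at col 2 lands with bottom-row=0; cleared 0 line(s) (total 0); column heights now [2 2 2 2 0 2 2], max=2
Drop 4: Z rot3 at col 5 lands with bottom-row=2; cleared 0 line(s) (total 0); column heights now [2 2 2 2 0 4 5], max=5
Drop 5: T rot0 at col 2 lands with bottom-row=2; cleared 0 line(s) (total 0); column heights now [2 2 3 4 3 4 5], max=5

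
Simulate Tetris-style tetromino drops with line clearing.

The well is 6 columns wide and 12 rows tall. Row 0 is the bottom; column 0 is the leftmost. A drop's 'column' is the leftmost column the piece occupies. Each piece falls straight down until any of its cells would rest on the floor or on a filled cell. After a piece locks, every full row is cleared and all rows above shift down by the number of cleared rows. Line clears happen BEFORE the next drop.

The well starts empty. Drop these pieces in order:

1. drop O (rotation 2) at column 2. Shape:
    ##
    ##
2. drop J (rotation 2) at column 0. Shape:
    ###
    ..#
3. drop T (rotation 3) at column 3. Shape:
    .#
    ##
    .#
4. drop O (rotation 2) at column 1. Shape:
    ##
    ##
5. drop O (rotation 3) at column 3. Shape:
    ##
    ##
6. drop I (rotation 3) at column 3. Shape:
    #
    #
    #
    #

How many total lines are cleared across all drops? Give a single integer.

Drop 1: O rot2 at col 2 lands with bottom-row=0; cleared 0 line(s) (total 0); column heights now [0 0 2 2 0 0], max=2
Drop 2: J rot2 at col 0 lands with bottom-row=2; cleared 0 line(s) (total 0); column heights now [4 4 4 2 0 0], max=4
Drop 3: T rot3 at col 3 lands with bottom-row=1; cleared 0 line(s) (total 0); column heights now [4 4 4 3 4 0], max=4
Drop 4: O rot2 at col 1 lands with bottom-row=4; cleared 0 line(s) (total 0); column heights now [4 6 6 3 4 0], max=6
Drop 5: O rot3 at col 3 lands with bottom-row=4; cleared 0 line(s) (total 0); column heights now [4 6 6 6 6 0], max=6
Drop 6: I rot3 at col 3 lands with bottom-row=6; cleared 0 line(s) (total 0); column heights now [4 6 6 10 6 0], max=10

Answer: 0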